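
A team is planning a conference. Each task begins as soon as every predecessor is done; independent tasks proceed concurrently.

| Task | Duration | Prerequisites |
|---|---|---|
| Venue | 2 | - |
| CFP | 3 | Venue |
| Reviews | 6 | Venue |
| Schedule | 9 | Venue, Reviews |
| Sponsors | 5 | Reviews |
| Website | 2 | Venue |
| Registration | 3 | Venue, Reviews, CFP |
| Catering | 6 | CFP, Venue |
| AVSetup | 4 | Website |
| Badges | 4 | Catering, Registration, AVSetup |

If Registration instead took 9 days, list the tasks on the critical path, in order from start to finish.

The binding path is Venue→Reviews→Schedule = 2+6+9 = 17; finish at 17 days.
Registration has 2 days of float (longest path through it is 15).
New critical path: Venue→Reviews→Registration→Badges = 2+6+9+4 = 21 ⇒ 21 days.

Venue, Reviews, Registration, Badges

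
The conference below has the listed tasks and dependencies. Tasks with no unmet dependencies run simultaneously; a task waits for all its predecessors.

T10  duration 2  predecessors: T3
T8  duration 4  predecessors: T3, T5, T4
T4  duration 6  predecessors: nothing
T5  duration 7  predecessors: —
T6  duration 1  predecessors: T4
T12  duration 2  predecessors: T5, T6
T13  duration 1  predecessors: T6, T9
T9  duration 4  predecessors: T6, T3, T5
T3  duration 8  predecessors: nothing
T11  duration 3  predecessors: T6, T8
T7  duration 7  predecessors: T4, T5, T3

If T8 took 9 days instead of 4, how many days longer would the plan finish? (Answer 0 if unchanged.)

5

As given, the longest chain is T3→T8→T11 = 8+4+3 = 15, so the finish is 15 days.
T8 lies on that path, so at 9 days the path becomes 20 days.
That remains the longest chain; total 20 days.
Change in finish: 20 − 15 = +5 days.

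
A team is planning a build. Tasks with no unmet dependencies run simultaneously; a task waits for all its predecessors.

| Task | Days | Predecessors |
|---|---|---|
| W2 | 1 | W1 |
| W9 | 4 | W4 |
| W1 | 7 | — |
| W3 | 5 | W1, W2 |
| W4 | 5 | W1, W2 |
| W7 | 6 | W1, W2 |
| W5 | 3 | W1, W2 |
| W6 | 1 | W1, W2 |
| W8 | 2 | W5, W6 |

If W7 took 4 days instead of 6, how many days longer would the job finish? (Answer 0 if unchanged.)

Actual critical path: W1→W2→W4→W9 = 7+1+5+4 = 17 ⇒ 17 days.
W7 is off the critical path — its longest chain is 14 days, giving 3 of slack.
That remains the longest chain; total 17 days.
Change in finish: 17 − 17 = +0 days.

0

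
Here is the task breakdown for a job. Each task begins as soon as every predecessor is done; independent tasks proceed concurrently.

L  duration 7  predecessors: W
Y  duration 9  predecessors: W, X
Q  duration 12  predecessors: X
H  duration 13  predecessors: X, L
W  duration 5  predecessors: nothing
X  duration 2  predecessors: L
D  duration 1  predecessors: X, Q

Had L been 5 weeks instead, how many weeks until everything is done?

25

Critical path before the change: W→L→X→Q→D = 5+7+2+12+1 = 27 giving 27 weeks.
L lies on that path, so at 5 weeks the path becomes 25 weeks.
That remains the longest chain; total 25 weeks.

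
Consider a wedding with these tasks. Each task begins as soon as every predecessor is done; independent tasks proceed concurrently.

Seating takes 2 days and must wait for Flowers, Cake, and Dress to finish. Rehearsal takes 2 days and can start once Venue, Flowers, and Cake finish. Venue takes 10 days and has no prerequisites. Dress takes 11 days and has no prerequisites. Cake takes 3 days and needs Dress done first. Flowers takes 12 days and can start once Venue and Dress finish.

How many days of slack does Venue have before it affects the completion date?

Dress→Flowers→Seating = 11+12+2 = 25 sets the makespan at 25 days.
Venue finishes as early as 10 and must finish by 11.
So Venue can slip 11 − 10 = 1 day.

1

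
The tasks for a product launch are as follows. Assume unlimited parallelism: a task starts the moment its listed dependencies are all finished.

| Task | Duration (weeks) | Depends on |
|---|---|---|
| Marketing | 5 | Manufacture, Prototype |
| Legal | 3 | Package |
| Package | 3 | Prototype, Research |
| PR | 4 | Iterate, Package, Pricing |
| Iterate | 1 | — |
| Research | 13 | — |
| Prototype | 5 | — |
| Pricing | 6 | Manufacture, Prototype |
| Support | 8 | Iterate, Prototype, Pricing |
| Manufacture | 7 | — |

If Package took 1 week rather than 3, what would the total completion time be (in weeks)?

As given, the longest chain is Manufacture→Pricing→Support = 7+6+8 = 21, so the finish is 21 weeks.
Package has 1 week of float (longest path through it is 20).
That remains the longest chain; total 21 weeks.

21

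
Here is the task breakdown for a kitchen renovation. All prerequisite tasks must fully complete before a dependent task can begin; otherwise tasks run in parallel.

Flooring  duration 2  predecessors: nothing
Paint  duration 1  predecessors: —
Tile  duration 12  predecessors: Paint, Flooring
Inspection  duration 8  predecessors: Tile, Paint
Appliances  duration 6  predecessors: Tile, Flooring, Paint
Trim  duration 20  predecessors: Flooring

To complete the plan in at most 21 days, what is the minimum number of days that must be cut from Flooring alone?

Current finish: 22 days; target: 21.
Flooring is on every critical path, so each day cut from Flooring cuts the finish by one (this holds down to a finish of 21).
Need 22 − 21 = 1 day off Flooring → Flooring becomes 1 day, finish becomes 21.

1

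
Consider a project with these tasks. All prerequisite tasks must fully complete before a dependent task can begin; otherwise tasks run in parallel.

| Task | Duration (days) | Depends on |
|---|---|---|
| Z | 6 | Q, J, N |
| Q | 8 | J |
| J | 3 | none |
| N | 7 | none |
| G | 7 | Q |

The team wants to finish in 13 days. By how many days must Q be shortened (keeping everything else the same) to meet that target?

5

Current finish: 18 days; target: 13.
Q is on every critical path, so each day cut from Q cuts the finish by one (this holds down to a finish of 13).
Need 18 − 13 = 5 days off Q → Q becomes 3 days, finish becomes 13.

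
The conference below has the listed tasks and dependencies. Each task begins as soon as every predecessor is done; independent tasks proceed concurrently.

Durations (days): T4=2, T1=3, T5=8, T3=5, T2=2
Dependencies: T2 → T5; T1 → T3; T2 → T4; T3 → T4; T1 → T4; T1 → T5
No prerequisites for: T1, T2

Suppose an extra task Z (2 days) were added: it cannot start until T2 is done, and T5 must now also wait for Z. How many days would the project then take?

Originally the project takes 11 days.
With Z inserted, T5 now waits for max(T1, T2, Z).
New critical path: T2→Z→T5 = 2+2+8 = 12 ⇒ 12 days.

12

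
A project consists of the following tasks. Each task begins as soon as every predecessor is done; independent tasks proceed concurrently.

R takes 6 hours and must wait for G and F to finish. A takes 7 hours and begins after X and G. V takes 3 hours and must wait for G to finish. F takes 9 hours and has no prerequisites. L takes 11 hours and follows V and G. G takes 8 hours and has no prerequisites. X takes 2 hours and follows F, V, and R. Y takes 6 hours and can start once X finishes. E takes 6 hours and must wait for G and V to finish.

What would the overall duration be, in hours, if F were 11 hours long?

26

The binding path is F→R→X→A = 9+6+2+7 = 24; finish at 24 hours.
Since F is critical, the +2 change carries straight to that chain (now 26 hours).
The critical path is still F→R→X→A; finish is now 26 hours.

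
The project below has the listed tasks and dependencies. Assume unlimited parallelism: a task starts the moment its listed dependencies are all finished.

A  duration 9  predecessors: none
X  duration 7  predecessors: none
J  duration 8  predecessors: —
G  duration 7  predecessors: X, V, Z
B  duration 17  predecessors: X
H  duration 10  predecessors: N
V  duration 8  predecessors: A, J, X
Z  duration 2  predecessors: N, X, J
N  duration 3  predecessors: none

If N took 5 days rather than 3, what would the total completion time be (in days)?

24

As given, the longest chain is X→B = 7+17 = 24, so the finish is 24 days.
N has 11 days of float (longest path through it is 13).
That remains the longest chain; total 24 days.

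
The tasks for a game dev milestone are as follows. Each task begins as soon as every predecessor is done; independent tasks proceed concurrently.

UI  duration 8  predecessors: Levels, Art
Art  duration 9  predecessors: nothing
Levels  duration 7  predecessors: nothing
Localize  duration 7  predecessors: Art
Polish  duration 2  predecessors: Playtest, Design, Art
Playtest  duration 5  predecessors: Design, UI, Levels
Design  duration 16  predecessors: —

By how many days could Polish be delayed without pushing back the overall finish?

Art→UI→Playtest→Polish = 9+8+5+2 = 24 sets the makespan at 24 days.
Longest path through Polish: 24 days (earliest finish 24, latest finish 24).
So Polish can slip 24 − 24 = 0 days.

0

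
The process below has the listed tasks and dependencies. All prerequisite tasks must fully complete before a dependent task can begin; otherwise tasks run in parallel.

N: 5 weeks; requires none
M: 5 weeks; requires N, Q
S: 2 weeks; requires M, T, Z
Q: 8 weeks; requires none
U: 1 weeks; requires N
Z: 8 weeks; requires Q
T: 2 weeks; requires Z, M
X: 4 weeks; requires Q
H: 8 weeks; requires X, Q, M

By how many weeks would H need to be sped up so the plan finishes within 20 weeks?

1

Current finish: 21 weeks; target: 20.
H is on every critical path, so each week cut from H cuts the finish by one (this holds down to a finish of 20).
Need 21 − 20 = 1 week off H → H becomes 7 weeks, finish becomes 20.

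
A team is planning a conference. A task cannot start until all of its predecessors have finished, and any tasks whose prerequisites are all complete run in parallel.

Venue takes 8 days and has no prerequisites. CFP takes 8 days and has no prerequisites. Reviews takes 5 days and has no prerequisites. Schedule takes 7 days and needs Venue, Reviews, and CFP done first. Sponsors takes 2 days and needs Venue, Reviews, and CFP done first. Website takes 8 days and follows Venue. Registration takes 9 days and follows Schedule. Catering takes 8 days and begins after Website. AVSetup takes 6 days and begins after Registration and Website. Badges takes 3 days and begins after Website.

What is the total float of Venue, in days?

0

Critical path: Venue→Schedule→Registration→AVSetup = 8+7+9+6 = 30, so the finish is 30 days.
Longest path through Venue: 30 days (earliest finish 8, latest finish 8).
Float = 30 − 30 = 0.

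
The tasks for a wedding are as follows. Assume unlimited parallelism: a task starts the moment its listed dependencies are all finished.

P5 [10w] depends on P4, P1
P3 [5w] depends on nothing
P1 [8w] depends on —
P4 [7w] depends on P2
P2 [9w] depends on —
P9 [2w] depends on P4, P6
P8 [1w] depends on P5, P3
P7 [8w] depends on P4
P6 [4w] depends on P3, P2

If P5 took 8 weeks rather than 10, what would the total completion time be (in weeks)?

25

The binding path is P2→P4→P5→P8 = 9+7+10+1 = 27; finish at 27 weeks.
Since P5 is critical, the -2 change carries straight to that chain (now 25 weeks).
That remains the longest chain; total 25 weeks.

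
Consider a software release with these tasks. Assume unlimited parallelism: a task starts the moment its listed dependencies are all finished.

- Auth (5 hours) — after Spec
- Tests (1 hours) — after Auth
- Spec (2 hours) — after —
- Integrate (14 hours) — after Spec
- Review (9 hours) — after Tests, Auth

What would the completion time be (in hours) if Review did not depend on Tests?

With the dependency in place, Spec→Auth→Tests→Review = 2+5+1+9 = 17 sets the finish at 17 hours.
Without Tests→Review, Review's earliest start moves from 8 to 7.
The longest chain is now Spec→Auth→Review = 2+5+9 = 16, so the plan takes 16 hours.

16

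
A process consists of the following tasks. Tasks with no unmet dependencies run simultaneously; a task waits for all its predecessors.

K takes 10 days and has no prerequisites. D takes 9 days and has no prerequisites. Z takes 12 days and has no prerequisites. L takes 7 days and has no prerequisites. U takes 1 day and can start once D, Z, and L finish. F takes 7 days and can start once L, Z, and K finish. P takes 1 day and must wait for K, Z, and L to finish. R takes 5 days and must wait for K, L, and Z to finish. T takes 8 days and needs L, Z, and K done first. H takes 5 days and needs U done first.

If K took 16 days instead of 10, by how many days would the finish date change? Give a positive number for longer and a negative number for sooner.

Actual critical path: Z→T = 12+8 = 20 ⇒ 20 days.
K has 2 days of float (longest path through it is 18).
Now K→T = 16+8 = 24 is longest, so the finish becomes 24 days.
Change in finish: 24 − 20 = +4 days.

4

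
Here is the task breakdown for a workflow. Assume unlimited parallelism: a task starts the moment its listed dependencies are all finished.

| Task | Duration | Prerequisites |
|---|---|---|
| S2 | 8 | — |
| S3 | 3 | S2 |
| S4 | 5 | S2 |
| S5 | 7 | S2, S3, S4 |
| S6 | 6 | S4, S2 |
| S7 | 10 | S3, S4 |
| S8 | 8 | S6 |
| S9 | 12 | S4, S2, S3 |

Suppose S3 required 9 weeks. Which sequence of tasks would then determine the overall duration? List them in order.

Baseline: S2→S4→S6→S8 = 8+5+6+8 = 27 → 27 weeks.
The longest path through S3 is only 23 weeks, so S3 has float 4.
New critical path: S2→S3→S9 = 8+9+12 = 29 ⇒ 29 weeks.

S2, S3, S9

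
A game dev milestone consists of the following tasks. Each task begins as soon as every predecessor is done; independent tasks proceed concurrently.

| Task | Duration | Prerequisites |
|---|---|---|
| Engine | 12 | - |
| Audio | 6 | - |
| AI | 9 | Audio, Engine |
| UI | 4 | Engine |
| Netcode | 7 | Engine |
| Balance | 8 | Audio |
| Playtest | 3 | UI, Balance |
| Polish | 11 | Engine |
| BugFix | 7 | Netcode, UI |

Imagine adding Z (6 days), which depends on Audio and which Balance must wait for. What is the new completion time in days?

Originally the schedule takes 26 days.
With Z inserted, Balance now waits for max(Audio, Z).
New critical path: Engine→Netcode→BugFix = 12+7+7 = 26 ⇒ 26 days.

26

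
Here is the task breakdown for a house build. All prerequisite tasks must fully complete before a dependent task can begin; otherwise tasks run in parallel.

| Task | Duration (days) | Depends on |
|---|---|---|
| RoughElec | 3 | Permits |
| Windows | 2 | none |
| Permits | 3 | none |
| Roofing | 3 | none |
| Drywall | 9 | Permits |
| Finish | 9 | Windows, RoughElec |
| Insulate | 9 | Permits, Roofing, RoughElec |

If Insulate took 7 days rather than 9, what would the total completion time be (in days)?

Critical path before the change: Permits→RoughElec→Insulate = 3+3+9 = 15 giving 15 days.
Insulate lies on that path, so at 7 days the path becomes 13 days.
The binding chain switches to Permits→RoughElec→Finish = 3+3+9 = 15; finish 15 days.

15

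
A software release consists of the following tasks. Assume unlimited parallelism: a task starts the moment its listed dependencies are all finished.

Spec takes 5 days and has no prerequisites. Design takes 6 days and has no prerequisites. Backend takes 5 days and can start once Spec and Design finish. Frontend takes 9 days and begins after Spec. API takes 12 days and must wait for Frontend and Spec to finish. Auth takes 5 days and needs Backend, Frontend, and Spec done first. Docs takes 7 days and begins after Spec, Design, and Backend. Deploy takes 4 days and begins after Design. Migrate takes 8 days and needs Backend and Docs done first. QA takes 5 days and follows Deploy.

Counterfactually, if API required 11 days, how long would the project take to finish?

26

Critical path before the change: Spec→Frontend→API = 5+9+12 = 26 giving 26 days.
API lies on that path, so at 11 days the path becomes 25 days.
New critical path: Design→Backend→Docs→Migrate = 6+5+7+8 = 26 ⇒ 26 days.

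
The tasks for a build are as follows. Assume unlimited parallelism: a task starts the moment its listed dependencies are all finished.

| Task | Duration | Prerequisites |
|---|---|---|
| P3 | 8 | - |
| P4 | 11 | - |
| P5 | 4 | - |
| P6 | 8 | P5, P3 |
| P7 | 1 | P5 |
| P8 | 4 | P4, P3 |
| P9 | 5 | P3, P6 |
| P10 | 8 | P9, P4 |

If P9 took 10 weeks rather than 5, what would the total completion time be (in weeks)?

34

As given, the longest chain is P3→P6→P9→P10 = 8+8+5+8 = 29, so the finish is 29 weeks.
P9 is on the critical path; changing it to 10 makes that path 34 weeks.
The critical path is still P3→P6→P9→P10; finish is now 34 weeks.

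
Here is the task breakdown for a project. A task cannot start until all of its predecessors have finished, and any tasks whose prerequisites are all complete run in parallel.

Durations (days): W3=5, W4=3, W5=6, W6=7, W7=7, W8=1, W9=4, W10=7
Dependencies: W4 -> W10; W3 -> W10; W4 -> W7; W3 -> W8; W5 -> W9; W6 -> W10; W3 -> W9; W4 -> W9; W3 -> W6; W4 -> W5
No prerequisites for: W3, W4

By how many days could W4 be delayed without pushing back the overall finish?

6

The longest chain is W3→W6→W10 = 5+7+7 = 19; overall finish 19 days.
The longest chain containing W4 totals 13 days.
So W4 can slip 9 − 3 = 6 days.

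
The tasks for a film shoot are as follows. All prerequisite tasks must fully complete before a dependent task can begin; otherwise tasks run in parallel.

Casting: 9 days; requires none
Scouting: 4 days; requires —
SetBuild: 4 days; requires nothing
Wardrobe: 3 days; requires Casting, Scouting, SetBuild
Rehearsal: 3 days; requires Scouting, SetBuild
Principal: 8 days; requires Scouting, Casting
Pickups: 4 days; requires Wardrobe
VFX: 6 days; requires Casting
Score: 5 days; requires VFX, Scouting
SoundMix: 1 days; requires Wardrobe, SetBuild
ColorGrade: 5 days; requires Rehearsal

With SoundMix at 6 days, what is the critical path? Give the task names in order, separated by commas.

Actual critical path: Casting→VFX→Score = 9+6+5 = 20 ⇒ 20 days.
SoundMix has 7 days of float (longest path through it is 13).
No other chain overtakes it, so the finish is 20 days.

Casting, VFX, Score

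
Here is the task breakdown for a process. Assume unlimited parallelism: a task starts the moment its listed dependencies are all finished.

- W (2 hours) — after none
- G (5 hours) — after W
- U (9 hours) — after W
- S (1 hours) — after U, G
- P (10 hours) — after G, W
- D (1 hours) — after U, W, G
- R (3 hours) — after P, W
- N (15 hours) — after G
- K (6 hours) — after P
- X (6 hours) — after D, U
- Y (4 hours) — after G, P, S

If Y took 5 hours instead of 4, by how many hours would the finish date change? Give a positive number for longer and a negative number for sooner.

Baseline: W→G→P→K = 2+5+10+6 = 23 → 23 hours.
Y has 2 hours of float (longest path through it is 21).
No other chain overtakes it, so the finish is 23 hours.
Change in finish: 23 − 23 = +0 hours.

0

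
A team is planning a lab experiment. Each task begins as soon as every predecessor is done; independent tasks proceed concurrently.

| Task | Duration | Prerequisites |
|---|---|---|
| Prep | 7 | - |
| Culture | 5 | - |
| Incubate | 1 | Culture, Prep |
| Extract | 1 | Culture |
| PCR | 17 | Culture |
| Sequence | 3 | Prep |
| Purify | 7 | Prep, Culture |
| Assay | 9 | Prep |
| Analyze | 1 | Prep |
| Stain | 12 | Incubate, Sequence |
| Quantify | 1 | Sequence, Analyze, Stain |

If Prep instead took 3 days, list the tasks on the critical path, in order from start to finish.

The binding path is Prep→Sequence→Stain→Quantify = 7+3+12+1 = 23; finish at 23 days.
Since Prep is critical, the -4 change carries straight to that chain (now 19 days).
Now Culture→PCR = 5+17 = 22 is longest, so the finish becomes 22 days.

Culture, PCR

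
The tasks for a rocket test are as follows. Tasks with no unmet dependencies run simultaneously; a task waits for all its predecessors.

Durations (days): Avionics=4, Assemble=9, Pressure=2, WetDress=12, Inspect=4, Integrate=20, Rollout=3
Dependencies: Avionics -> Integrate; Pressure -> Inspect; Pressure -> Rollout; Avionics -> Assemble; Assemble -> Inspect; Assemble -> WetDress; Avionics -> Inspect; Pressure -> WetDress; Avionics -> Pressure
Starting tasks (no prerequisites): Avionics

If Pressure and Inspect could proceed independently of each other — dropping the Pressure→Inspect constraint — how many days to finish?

25

With the dependency in place, Avionics→Assemble→WetDress = 4+9+12 = 25 sets the finish at 25 days.
Dropping Pressure→Inspect doesn't change Inspect's earliest start (13); another predecessor still binds.
After: Avionics→Assemble→WetDress = 4+9+12 = 25 → 25 days.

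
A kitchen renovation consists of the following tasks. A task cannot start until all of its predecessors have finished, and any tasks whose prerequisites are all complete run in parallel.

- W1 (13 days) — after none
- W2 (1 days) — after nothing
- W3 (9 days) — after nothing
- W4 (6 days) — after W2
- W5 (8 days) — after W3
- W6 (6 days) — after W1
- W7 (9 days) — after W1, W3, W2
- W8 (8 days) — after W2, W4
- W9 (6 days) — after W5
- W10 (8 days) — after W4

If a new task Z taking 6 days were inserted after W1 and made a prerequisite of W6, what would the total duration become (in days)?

25

Originally the kitchen renovation takes 23 days.
With Z inserted, W6 now waits for max(W1, Z).
New critical path: W1→Z→W6 = 13+6+6 = 25 ⇒ 25 days.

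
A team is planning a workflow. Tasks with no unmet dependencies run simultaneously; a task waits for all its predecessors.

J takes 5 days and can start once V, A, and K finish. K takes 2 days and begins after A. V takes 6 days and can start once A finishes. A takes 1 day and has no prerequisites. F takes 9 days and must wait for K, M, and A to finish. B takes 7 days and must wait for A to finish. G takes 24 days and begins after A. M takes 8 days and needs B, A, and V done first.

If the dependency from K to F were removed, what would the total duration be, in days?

25

Before: longest chain A→B→M→F = 1+7+8+9 = 25, finish 25.
Dropping K→F doesn't change F's earliest start (16); another predecessor still binds.
New critical path: A→B→M→F = 1+7+8+9 = 25 ⇒ 25 days.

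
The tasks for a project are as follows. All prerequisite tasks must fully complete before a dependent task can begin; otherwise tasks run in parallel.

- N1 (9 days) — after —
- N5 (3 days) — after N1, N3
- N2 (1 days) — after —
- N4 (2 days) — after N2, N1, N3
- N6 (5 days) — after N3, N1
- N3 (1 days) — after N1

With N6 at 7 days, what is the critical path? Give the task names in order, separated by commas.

Actual critical path: N1→N3→N6 = 9+1+5 = 15 ⇒ 15 days.
N6 lies on that path, so at 7 days the path becomes 17 days.
No other chain overtakes it, so the finish is 17 days.

N1, N3, N6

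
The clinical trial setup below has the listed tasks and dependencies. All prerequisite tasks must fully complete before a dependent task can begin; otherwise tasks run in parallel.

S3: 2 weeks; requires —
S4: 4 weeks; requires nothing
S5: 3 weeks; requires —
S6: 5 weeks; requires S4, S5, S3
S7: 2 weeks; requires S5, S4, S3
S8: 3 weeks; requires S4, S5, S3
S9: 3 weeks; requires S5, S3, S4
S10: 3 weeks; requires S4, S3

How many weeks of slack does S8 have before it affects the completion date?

2

The longest chain is S4→S6 = 4+5 = 9; overall finish 9 weeks.
S8 finishes as early as 7 and must finish by 9.
Slack of S8 = 6 − 4 = 2 weeks.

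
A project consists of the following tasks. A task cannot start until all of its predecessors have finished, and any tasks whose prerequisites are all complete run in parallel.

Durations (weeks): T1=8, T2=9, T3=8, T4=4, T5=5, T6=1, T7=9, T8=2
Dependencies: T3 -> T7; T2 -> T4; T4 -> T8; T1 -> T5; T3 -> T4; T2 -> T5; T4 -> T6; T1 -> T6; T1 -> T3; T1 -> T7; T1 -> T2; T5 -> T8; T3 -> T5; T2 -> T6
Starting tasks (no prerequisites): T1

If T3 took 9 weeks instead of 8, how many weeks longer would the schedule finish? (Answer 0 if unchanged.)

1

Critical path before the change: T1→T3→T7 = 8+8+9 = 25 giving 25 weeks.
T3 is on the critical path; changing it to 9 makes that path 26 weeks.
That remains the longest chain; total 26 weeks.
Change in finish: 26 − 25 = +1 weeks.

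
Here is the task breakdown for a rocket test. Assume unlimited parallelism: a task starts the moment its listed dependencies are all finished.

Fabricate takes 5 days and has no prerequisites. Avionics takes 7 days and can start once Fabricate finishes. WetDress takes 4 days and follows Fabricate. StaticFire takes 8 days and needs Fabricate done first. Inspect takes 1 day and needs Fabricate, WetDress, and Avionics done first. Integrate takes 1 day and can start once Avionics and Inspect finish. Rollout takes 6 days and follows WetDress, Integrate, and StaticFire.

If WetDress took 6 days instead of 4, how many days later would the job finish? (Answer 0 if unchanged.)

Actual critical path: Fabricate→Avionics→Inspect→Integrate→Rollout = 5+7+1+1+6 = 20 ⇒ 20 days.
WetDress has 3 days of float (longest path through it is 17).
That remains the longest chain; total 20 days.
Change in finish: 20 − 20 = +0 days.

0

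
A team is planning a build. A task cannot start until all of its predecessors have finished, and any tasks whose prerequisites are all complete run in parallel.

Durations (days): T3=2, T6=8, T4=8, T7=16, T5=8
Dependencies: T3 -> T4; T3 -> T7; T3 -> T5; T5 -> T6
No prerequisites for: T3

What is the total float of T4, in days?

Critical path: T3→T5→T6 = 2+8+8 = 18, so the finish is 18 days.
The longest chain containing T4 totals 10 days.
Slack of T4 = 10 − 2 = 8 days.

8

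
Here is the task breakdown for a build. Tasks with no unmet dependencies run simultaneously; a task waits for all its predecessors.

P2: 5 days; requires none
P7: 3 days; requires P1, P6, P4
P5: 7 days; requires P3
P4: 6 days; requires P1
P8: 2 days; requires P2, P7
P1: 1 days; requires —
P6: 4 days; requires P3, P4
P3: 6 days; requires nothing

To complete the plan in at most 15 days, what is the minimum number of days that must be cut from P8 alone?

Current finish: 16 days; target: 15.
P8 is on every critical path, so each day cut from P8 cuts the finish by one (this holds down to a finish of 15).
Need 16 − 15 = 1 day off P8 → P8 becomes 1 day, finish becomes 15.

1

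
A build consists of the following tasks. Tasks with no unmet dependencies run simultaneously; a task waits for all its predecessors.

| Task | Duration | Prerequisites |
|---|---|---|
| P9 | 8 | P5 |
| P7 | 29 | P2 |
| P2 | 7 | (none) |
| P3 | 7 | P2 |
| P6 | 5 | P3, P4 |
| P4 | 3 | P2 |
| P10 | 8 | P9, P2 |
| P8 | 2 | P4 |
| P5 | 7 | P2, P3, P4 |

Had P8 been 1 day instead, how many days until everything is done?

37

Baseline: P2→P3→P5→P9→P10 = 7+7+7+8+8 = 37 → 37 days.
The longest path through P8 is only 12 days, so P8 has float 25.
That remains the longest chain; total 37 days.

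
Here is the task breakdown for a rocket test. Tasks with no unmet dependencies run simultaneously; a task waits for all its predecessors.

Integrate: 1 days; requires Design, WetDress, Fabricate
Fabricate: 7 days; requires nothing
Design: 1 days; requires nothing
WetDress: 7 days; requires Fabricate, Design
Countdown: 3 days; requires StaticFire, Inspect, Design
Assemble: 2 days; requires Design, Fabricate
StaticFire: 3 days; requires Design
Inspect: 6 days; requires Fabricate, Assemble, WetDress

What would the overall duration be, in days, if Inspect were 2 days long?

As given, the longest chain is Fabricate→WetDress→Inspect→Countdown = 7+7+6+3 = 23, so the finish is 23 days.
Since Inspect is critical, the -4 change carries straight to that chain (now 19 days).
No other chain overtakes it, so the finish is 19 days.

19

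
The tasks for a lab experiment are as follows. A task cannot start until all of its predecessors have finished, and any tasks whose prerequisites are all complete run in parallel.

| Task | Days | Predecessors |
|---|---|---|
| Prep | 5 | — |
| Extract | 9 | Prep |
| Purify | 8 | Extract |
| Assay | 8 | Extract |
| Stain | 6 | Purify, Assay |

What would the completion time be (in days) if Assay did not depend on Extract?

28

Before: longest chain Prep→Extract→Purify→Stain = 5+9+8+6 = 28, finish 28.
Without Extract→Assay, Assay's earliest start moves from 14 to 0.
The longest chain is now Prep→Extract→Purify→Stain = 5+9+8+6 = 28, so the job takes 28 days.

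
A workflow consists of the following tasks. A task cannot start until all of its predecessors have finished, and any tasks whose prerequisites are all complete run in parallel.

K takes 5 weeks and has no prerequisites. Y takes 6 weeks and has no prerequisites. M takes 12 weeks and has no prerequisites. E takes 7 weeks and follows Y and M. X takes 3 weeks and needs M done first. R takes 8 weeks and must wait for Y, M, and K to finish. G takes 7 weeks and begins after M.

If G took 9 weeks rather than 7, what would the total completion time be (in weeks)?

Baseline: M→R = 12+8 = 20 → 20 weeks.
G has 1 week of float (longest path through it is 19).
The binding chain switches to M→G = 12+9 = 21; finish 21 weeks.

21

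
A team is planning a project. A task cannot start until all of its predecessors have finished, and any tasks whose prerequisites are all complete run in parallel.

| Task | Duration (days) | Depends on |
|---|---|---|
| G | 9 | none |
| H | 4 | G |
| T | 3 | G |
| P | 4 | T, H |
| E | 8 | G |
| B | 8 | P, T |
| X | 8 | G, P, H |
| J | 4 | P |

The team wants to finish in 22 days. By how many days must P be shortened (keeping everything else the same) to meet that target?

3

Current finish: 25 days; target: 22.
P is on every critical path, so each day cut from P cuts the finish by one (this holds down to a finish of 22).
Need 25 − 22 = 3 days off P → P becomes 1 day, finish becomes 22.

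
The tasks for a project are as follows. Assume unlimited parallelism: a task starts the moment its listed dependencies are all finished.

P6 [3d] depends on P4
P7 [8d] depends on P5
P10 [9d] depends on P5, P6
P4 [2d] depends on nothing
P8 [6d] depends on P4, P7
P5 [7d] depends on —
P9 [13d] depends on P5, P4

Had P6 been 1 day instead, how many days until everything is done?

Actual critical path: P5→P7→P8 = 7+8+6 = 21 ⇒ 21 days.
The longest path through P6 is only 14 days, so P6 has float 7.
No other chain overtakes it, so the finish is 21 days.

21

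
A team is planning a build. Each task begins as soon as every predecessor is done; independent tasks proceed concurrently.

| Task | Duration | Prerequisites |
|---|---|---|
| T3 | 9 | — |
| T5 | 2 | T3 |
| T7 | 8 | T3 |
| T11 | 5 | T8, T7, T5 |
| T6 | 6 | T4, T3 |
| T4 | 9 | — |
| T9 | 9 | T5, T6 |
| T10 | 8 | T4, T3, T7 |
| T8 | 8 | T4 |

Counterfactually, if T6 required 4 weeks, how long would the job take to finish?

Critical path before the change: T3→T7→T10 = 9+8+8 = 25 giving 25 weeks.
The longest path through T6 is only 24 weeks, so T6 has float 1.
The critical path is still T3→T7→T10; finish is now 25 weeks.

25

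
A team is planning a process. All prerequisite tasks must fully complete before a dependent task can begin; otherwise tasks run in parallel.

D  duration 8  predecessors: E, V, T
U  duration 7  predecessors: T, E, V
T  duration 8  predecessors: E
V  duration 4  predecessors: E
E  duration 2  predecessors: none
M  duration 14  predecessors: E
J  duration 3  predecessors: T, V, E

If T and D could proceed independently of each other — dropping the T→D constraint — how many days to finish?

17

Original critical path: E→T→D = 2+8+8 = 18 ⇒ 18 days.
Without T→D, D's earliest start moves from 10 to 6.
New critical path: E→T→U = 2+8+7 = 17 ⇒ 17 days.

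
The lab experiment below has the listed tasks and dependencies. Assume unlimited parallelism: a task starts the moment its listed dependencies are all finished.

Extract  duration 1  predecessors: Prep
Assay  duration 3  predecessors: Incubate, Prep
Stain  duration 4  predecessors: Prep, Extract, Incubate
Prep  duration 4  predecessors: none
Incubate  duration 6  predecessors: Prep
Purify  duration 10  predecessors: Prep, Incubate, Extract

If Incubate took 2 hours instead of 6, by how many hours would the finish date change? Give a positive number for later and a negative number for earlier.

-4

Actual critical path: Prep→Incubate→Purify = 4+6+10 = 20 ⇒ 20 hours.
Since Incubate is critical, the -4 change carries straight to that chain (now 16 hours).
That remains the longest chain; total 16 hours.
Change in finish: 16 − 20 = -4 hours.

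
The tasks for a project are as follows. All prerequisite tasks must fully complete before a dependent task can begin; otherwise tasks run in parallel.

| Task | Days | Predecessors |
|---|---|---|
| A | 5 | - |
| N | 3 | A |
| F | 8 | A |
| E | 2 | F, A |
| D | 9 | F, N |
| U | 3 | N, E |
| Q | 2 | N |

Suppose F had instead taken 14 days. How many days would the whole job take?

28

As given, the longest chain is A→F→D = 5+8+9 = 22, so the finish is 22 days.
F lies on that path, so at 14 days the path becomes 28 days.
That remains the longest chain; total 28 days.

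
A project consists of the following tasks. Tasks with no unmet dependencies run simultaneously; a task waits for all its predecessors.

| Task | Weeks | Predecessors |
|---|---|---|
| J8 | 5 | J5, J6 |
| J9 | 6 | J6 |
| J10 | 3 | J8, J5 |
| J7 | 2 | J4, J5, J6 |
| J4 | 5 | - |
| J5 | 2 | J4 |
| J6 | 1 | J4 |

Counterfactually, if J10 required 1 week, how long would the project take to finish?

Actual critical path: J4→J5→J8→J10 = 5+2+5+3 = 15 ⇒ 15 weeks.
J10 lies on that path, so at 1 week the path becomes 13 weeks.
The critical path is still J4→J5→J8→J10; finish is now 13 weeks.

13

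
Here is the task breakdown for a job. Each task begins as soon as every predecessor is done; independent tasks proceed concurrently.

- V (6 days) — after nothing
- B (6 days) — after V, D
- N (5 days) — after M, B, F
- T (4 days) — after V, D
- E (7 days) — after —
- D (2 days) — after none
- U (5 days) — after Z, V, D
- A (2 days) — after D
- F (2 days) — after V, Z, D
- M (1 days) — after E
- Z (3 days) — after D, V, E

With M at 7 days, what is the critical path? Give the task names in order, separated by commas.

E, M, N

The binding path is V→B→N = 6+6+5 = 17; finish at 17 days.
The longest path through M is only 13 days, so M has float 4.
The binding chain switches to E→M→N = 7+7+5 = 19; finish 19 days.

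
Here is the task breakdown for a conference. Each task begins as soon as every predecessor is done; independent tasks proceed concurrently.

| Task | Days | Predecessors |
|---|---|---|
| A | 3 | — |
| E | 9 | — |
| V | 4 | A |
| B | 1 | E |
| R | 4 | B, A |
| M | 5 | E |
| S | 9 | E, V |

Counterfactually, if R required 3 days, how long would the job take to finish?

The binding path is E→S = 9+9 = 18; finish at 18 days.
R has 4 days of float (longest path through it is 14).
That remains the longest chain; total 18 days.

18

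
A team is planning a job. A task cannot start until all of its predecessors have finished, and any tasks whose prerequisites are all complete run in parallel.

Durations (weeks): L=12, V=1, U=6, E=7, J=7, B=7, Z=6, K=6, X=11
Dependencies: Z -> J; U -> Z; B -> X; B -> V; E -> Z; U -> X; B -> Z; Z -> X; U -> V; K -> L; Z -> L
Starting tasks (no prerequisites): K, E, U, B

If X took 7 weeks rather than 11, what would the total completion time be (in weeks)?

25

Critical path before the change: E→Z→L = 7+6+12 = 25 giving 25 weeks.
X is off the critical path — its longest chain is 24 weeks, giving 1 of slack.
No other chain overtakes it, so the finish is 25 weeks.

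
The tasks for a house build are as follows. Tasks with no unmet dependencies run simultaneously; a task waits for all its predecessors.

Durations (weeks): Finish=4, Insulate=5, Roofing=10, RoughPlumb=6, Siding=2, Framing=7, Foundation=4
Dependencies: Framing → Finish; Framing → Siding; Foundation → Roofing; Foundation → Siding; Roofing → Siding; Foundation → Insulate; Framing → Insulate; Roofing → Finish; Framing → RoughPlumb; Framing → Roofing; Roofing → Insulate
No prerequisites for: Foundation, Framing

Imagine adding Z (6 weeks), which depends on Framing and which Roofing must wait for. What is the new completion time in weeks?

28

Originally the plan takes 22 weeks.
With Z inserted, Roofing now waits for max(Foundation, Framing, Z).
New critical path: Framing→Z→Roofing→Insulate = 7+6+10+5 = 28 ⇒ 28 weeks.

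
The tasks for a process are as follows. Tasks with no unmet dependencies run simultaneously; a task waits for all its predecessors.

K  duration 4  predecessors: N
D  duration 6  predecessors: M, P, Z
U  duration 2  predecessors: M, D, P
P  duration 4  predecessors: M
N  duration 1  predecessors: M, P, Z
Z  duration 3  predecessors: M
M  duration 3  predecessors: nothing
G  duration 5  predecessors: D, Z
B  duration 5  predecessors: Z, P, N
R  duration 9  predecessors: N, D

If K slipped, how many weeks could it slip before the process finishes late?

M→P→D→R = 3+4+6+9 = 22 sets the makespan at 22 weeks.
Longest path through K: 12 weeks (earliest finish 12, latest finish 22).
Float = 22 − 12 = 10.

10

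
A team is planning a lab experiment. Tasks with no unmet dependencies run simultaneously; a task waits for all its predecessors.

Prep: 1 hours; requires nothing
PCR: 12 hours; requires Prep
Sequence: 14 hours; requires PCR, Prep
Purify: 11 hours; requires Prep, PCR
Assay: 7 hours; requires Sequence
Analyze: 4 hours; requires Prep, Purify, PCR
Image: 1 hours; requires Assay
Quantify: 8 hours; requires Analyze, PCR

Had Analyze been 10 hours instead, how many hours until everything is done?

The binding path is Prep→PCR→Purify→Analyze→Quantify = 1+12+11+4+8 = 36; finish at 36 hours.
Analyze is on the critical path; changing it to 10 makes that path 42 hours.
That remains the longest chain; total 42 hours.

42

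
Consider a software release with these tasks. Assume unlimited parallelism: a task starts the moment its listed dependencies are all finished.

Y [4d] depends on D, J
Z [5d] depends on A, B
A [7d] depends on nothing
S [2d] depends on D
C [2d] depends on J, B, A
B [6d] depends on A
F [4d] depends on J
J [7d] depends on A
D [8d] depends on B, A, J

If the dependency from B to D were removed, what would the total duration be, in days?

Before: longest chain A→J→D→Y = 7+7+8+4 = 26, finish 26.
Dropping B→D doesn't change D's earliest start (14); another predecessor still binds.
The longest chain is now A→J→D→Y = 7+7+8+4 = 26, so the schedule takes 26 days.

26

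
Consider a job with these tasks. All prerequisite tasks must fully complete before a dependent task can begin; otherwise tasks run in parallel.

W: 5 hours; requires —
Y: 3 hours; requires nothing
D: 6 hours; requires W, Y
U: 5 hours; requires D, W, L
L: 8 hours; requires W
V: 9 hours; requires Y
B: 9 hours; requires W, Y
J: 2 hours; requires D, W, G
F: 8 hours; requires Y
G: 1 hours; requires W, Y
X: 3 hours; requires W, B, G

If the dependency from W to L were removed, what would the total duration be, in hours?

Before: longest chain W→L→U = 5+8+5 = 18, finish 18.
Without W→L, L's earliest start moves from 5 to 0.
New critical path: W→B→X = 5+9+3 = 17 ⇒ 17 hours.

17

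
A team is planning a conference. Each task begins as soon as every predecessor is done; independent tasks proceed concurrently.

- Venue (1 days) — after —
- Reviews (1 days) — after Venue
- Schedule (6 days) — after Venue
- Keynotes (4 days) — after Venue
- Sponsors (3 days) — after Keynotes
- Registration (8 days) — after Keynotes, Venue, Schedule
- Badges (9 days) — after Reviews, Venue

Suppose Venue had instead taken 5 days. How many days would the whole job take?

Critical path before the change: Venue→Schedule→Registration = 1+6+8 = 15 giving 15 days.
Venue lies on that path, so at 5 days the path becomes 19 days.
No other chain overtakes it, so the finish is 19 days.

19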